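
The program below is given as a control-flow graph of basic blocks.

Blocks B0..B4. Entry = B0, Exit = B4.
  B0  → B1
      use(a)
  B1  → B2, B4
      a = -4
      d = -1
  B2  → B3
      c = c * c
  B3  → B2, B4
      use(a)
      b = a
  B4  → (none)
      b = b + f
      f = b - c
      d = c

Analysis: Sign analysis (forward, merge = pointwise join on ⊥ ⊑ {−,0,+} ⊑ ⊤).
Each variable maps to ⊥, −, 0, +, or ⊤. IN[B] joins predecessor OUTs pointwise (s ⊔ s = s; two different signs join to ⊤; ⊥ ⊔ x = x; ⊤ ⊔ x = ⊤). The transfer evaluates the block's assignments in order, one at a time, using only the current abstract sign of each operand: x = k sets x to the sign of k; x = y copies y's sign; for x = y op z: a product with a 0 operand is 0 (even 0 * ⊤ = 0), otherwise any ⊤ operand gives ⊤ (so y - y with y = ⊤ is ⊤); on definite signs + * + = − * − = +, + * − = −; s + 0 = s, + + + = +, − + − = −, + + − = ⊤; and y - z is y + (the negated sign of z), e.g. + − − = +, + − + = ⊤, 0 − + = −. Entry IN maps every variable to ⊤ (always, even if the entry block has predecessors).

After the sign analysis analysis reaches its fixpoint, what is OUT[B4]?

Answer: {a: -, b: ⊤, c: ⊤, d: ⊤, e: ⊤, f: ⊤}

Trace:
Fixpoint table:
  B0:  IN=(all ⊤)  OUT=(all ⊤)
  B1:  IN=(all ⊤)  OUT={a:-, d:-; rest ⊤}
  B2:  IN={a:-, d:-; rest ⊤}  OUT={a:-, d:-; rest ⊤}
  B3:  IN={a:-, d:-; rest ⊤}  OUT={a:-, b:-, d:-; rest ⊤}
  B4:  IN={a:-, d:-; rest ⊤}  OUT={a:-; rest ⊤}

Merge at B4: IN[B4] = OUT[B1] ⊔ OUT[B3] = {a: -, b: ⊤, c: ⊤, d: -, e: ⊤, f: ⊤}
Applying B4's transfer function to that IN value gives OUT[B4] (row B4 above).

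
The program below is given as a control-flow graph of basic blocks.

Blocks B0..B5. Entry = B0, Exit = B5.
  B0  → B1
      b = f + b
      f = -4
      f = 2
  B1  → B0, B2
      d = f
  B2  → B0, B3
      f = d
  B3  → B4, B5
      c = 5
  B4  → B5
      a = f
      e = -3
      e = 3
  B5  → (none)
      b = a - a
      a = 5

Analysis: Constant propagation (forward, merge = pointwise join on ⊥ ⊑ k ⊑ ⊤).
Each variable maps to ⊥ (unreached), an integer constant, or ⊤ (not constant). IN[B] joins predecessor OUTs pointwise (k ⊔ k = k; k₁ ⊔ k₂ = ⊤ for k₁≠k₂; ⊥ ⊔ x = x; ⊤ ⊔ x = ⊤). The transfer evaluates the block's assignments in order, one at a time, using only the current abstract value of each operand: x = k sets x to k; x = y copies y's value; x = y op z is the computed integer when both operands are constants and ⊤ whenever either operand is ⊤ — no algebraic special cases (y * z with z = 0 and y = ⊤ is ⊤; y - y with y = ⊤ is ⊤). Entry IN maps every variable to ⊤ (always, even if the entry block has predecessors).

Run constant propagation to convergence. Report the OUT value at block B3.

Per-block solution:
  B0:   IN=(all ⊤)   OUT={f:2; rest ⊤}
  B1:   IN={f:2; rest ⊤}   OUT={d:2, f:2; rest ⊤}
  B2:   IN={d:2, f:2; rest ⊤}   OUT={d:2, f:2; rest ⊤}
  B3:   IN={d:2, f:2; rest ⊤}   OUT={c:5, d:2, f:2; rest ⊤}
  B4:   IN={c:5, d:2, f:2; rest ⊤}   OUT={a:2, c:5, d:2, e:3, f:2; rest ⊤}
  B5:   IN={c:5, d:2, f:2; rest ⊤}   OUT={a:5, c:5, d:2, f:2; rest ⊤}

Merge at B3: IN[B3] = OUT[B2] = {a: ⊤, b: ⊤, c: ⊤, d: 2, e: ⊤, f: 2}
Applying B3's transfer function to that IN value gives OUT[B3] (row B3 above).

Answer: {a: ⊤, b: ⊤, c: 5, d: 2, e: ⊤, f: 2}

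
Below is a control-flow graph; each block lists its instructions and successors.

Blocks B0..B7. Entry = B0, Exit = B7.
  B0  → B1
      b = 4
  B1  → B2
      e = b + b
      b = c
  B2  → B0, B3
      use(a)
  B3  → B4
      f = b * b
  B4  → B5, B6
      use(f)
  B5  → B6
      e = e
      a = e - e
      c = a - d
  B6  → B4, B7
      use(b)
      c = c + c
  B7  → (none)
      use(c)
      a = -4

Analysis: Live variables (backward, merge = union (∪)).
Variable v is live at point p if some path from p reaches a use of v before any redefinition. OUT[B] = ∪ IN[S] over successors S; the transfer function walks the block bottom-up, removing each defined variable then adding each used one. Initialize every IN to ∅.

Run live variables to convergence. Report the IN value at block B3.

Fixpoint table:
  B0: | IN={a, c, d} | OUT={a, b, c, d}
  B1: | IN={a, b, c, d} | OUT={a, b, c, d, e}
  B2: | IN={a, b, c, d, e} | OUT={a, b, c, d, e}
  B3: | IN={b, c, d, e} | OUT={b, c, d, e, f}
  B4: | IN={b, c, d, e, f} | OUT={b, c, d, e, f}
  B5: | IN={b, d, e, f} | OUT={b, c, d, e, f}
  B6: | IN={b, c, d, e, f} | OUT={b, c, d, e, f}
  B7: | IN={c} | OUT={}

Merge at B3: OUT[B3] = IN[B4] = {b, c, d, e, f}
Applying B3's transfer function to that OUT value gives IN[B3] (row B3 above).

Answer: {b, c, d, e}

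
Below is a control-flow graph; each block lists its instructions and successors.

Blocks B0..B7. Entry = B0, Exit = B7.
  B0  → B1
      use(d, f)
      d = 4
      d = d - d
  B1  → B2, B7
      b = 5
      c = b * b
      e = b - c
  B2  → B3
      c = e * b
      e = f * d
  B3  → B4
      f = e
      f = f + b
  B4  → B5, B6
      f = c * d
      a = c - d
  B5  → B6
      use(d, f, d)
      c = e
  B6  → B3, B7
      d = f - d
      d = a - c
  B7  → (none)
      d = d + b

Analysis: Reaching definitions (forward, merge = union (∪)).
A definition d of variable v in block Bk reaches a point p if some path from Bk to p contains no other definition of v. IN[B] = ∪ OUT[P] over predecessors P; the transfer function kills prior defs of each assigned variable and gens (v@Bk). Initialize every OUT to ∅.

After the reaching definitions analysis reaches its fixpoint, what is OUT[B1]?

Answer: {b@B1, c@B1, d@B0, e@B1}

Working:
Converged values:
  B0:   IN={}   OUT={d@B0}
  B1:   IN={d@B0}   OUT={b@B1, c@B1, d@B0, e@B1}
  B2:   IN={b@B1, c@B1, d@B0, e@B1}   OUT={b@B1, c@B2, d@B0, e@B2}
  B3:   IN={a@B4, b@B1, c@B2, c@B5, d@B0, d@B6, e@B2, f@B4}   OUT={a@B4, b@B1, c@B2, c@B5, d@B0, d@B6, e@B2, f@B3}
  B4:   IN={a@B4, b@B1, c@B2, c@B5, d@B0, d@B6, e@B2, f@B3}   OUT={a@B4, b@B1, c@B2, c@B5, d@B0, d@B6, e@B2, f@B4}
  B5:   IN={a@B4, b@B1, c@B2, c@B5, d@B0, d@B6, e@B2, f@B4}   OUT={a@B4, b@B1, c@B5, d@B0, d@B6, e@B2, f@B4}
  B6:   IN={a@B4, b@B1, c@B2, c@B5, d@B0, d@B6, e@B2, f@B4}   OUT={a@B4, b@B1, c@B2, c@B5, d@B6, e@B2, f@B4}
  B7:   IN={a@B4, b@B1, c@B1, c@B2, c@B5, d@B0, d@B6, e@B1, e@B2, f@B4}   OUT={a@B4, b@B1, c@B1, c@B2, c@B5, d@B7, e@B1, e@B2, f@B4}

Merge at B1: IN[B1] = OUT[B0] = {d@B0}
Applying B1's transfer function to that IN value gives OUT[B1] (row B1 above).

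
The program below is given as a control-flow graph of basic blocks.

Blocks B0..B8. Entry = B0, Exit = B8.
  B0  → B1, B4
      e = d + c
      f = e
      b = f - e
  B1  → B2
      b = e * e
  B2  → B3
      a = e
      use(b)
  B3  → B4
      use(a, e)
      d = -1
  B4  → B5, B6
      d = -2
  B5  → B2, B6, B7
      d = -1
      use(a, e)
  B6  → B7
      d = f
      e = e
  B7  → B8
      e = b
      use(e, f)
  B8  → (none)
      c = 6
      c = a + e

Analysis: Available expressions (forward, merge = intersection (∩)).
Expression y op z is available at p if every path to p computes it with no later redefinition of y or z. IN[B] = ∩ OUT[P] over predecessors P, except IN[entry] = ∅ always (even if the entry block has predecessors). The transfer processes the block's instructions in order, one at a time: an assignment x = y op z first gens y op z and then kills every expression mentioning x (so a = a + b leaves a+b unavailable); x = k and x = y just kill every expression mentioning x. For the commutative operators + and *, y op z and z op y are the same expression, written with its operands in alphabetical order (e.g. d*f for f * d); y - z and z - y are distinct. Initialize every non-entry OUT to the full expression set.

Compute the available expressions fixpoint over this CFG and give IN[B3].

Fixpoint table:
  B0: | IN={} | OUT={c+d, f-e}
  B1: | IN={c+d, f-e} | OUT={c+d, e*e, f-e}
  B2: | IN={f-e} | OUT={f-e}
  B3: | IN={f-e} | OUT={f-e}
  B4: | IN={f-e} | OUT={f-e}
  B5: | IN={f-e} | OUT={f-e}
  B6: | IN={f-e} | OUT={}
  B7: | IN={} | OUT={}
  B8: | IN={} | OUT={a+e}

Merge at B3: IN[B3] = OUT[B2] = {f-e}

Answer: {f-e}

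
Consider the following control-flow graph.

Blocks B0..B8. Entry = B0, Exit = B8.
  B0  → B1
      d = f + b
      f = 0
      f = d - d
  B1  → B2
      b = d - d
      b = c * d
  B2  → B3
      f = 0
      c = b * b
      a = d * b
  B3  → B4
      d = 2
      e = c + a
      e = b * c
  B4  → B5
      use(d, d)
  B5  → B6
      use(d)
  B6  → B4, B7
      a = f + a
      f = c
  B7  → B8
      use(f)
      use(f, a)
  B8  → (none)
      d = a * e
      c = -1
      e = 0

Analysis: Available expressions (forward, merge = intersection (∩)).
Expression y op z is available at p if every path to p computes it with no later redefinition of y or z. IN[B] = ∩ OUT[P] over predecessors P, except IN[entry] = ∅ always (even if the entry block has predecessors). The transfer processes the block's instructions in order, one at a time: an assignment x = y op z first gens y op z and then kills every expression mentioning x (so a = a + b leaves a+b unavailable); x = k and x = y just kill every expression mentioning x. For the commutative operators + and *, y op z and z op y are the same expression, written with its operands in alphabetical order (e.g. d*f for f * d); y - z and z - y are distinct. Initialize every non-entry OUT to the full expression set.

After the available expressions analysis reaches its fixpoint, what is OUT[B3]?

Answer: {a+c, b*b, b*c}

Working:
Fixpoint table:
  B0: | IN={} | OUT={d-d}
  B1: | IN={d-d} | OUT={c*d, d-d}
  B2: | IN={c*d, d-d} | OUT={b*b, b*d, d-d}
  B3: | IN={b*b, b*d, d-d} | OUT={a+c, b*b, b*c}
  B4: | IN={b*b, b*c} | OUT={b*b, b*c}
  B5: | IN={b*b, b*c} | OUT={b*b, b*c}
  B6: | IN={b*b, b*c} | OUT={b*b, b*c}
  B7: | IN={b*b, b*c} | OUT={b*b, b*c}
  B8: | IN={b*b, b*c} | OUT={b*b}

Merge at B3: IN[B3] = OUT[B2] = {b*b, b*d, d-d}
Applying B3's transfer function to that IN value gives OUT[B3] (row B3 above).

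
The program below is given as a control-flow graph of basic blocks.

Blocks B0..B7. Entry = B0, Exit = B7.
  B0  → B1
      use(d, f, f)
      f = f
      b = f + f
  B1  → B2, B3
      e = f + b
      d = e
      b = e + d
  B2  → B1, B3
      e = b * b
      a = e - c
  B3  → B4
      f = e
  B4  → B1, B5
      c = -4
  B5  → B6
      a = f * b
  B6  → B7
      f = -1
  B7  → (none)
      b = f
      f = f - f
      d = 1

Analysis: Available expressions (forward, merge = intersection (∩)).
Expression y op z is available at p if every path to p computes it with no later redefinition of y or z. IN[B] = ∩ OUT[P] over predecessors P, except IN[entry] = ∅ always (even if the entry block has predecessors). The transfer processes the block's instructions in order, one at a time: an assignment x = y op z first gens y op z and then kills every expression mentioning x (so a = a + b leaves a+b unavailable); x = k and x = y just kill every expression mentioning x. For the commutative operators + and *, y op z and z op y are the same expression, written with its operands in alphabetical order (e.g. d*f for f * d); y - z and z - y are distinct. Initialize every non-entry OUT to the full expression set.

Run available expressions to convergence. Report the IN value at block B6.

Answer: {b*f}

Trace:
Per-block solution:
  B0: | IN={} | OUT={f+f}
  B1: | IN={} | OUT={d+e}
  B2: | IN={d+e} | OUT={b*b, e-c}
  B3: | IN={} | OUT={}
  B4: | IN={} | OUT={}
  B5: | IN={} | OUT={b*f}
  B6: | IN={b*f} | OUT={}
  B7: | IN={} | OUT={}

Merge at B6: IN[B6] = OUT[B5] = {b*f}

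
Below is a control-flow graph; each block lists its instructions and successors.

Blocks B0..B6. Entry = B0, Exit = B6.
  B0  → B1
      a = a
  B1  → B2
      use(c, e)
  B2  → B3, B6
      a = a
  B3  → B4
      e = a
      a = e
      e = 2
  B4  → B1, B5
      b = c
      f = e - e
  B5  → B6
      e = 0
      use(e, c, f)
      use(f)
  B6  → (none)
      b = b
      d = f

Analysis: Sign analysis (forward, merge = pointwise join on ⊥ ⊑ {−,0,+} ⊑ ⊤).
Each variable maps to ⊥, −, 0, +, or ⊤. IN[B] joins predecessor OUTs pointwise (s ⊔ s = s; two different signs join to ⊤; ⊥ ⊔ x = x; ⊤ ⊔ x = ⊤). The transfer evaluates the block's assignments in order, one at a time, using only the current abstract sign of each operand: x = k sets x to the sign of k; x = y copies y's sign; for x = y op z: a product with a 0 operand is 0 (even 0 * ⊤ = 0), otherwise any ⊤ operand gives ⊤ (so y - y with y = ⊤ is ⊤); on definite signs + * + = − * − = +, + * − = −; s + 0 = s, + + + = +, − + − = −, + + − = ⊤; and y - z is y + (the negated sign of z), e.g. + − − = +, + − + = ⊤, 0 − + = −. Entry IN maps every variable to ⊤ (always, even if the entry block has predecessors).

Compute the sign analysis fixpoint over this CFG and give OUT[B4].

Answer: {a: ⊤, b: ⊤, c: ⊤, d: ⊤, e: +, f: ⊤}

Trace:
Converged values:
  B0:   IN=(all ⊤)   OUT=(all ⊤)
  B1:   IN=(all ⊤)   OUT=(all ⊤)
  B2:   IN=(all ⊤)   OUT=(all ⊤)
  B3:   IN=(all ⊤)   OUT={e:+; rest ⊤}
  B4:   IN={e:+; rest ⊤}   OUT={e:+; rest ⊤}
  B5:   IN={e:+; rest ⊤}   OUT={e:0; rest ⊤}
  B6:   IN=(all ⊤)   OUT=(all ⊤)

Merge at B4: IN[B4] = OUT[B3] = {a: ⊤, b: ⊤, c: ⊤, d: ⊤, e: +, f: ⊤}
Applying B4's transfer function to that IN value gives OUT[B4] (row B4 above).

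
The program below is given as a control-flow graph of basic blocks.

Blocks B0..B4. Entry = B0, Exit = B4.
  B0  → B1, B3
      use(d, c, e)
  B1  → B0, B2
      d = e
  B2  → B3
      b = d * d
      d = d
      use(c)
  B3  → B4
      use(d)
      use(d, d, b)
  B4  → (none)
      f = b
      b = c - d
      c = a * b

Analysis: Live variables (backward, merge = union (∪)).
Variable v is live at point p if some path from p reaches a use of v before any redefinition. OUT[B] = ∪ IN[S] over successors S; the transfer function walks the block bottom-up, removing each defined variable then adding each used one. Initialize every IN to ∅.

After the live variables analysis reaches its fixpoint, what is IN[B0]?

Answer: {a, b, c, d, e}

Trace:
Converged values:
  B0:  IN={a, b, c, d, e}  OUT={a, b, c, d, e}
  B1:  IN={a, b, c, e}  OUT={a, b, c, d, e}
  B2:  IN={a, c, d}  OUT={a, b, c, d}
  B3:  IN={a, b, c, d}  OUT={a, b, c, d}
  B4:  IN={a, b, c, d}  OUT={}

Merge at B0: OUT[B0] = IN[B1] ⊔ IN[B3] = {a, b, c, d, e}
Applying B0's transfer function to that OUT value gives IN[B0] (row B0 above).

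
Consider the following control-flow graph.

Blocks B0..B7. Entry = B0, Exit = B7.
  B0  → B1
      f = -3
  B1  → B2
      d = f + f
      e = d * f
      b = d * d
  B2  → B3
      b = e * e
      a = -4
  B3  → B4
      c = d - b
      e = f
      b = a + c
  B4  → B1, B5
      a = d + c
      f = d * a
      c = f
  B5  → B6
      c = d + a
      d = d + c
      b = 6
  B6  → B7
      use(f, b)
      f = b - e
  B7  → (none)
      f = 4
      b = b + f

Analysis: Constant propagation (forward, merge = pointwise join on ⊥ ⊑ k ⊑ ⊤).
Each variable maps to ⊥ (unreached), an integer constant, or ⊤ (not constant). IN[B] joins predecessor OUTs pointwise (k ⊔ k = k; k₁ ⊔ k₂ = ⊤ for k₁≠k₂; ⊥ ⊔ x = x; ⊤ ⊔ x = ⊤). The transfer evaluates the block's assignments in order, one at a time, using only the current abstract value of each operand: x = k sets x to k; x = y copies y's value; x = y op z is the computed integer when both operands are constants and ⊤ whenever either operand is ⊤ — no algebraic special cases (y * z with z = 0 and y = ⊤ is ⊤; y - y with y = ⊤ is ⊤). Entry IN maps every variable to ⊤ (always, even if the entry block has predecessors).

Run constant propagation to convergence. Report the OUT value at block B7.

Converged values:
  B0:   IN=(all ⊤)   OUT={f:-3; rest ⊤}
  B1:   IN=(all ⊤)   OUT=(all ⊤)
  B2:   IN=(all ⊤)   OUT={a:-4; rest ⊤}
  B3:   IN={a:-4; rest ⊤}   OUT={a:-4; rest ⊤}
  B4:   IN={a:-4; rest ⊤}   OUT=(all ⊤)
  B5:   IN=(all ⊤)   OUT={b:6; rest ⊤}
  B6:   IN={b:6; rest ⊤}   OUT={b:6; rest ⊤}
  B7:   IN={b:6; rest ⊤}   OUT={b:10, f:4; rest ⊤}

Merge at B7: IN[B7] = OUT[B6] = {a: ⊤, b: 6, c: ⊤, d: ⊤, e: ⊤, f: ⊤}
Applying B7's transfer function to that IN value gives OUT[B7] (row B7 above).

Answer: {a: ⊤, b: 10, c: ⊤, d: ⊤, e: ⊤, f: 4}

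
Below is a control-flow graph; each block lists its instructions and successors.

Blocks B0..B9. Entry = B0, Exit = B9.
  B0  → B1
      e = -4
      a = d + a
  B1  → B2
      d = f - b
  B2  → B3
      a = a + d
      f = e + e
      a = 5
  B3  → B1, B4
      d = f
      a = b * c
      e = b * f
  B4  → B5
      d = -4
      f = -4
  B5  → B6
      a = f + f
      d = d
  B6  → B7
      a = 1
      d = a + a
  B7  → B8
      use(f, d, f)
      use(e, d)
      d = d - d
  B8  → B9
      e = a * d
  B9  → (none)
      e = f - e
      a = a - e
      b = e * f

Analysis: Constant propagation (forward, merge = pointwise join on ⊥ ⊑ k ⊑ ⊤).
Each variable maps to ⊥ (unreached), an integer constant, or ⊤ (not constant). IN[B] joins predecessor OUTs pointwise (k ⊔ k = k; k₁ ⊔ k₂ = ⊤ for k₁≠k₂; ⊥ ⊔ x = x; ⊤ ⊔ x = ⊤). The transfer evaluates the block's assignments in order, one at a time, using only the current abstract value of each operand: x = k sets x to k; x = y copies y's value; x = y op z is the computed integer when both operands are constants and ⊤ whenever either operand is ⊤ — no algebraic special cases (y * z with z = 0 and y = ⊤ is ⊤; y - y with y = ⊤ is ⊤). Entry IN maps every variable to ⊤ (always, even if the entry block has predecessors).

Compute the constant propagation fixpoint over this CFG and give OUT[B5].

Per-block solution:
  B0:  IN=(all ⊤)  OUT={e:-4; rest ⊤}
  B1:  IN=(all ⊤)  OUT=(all ⊤)
  B2:  IN=(all ⊤)  OUT={a:5; rest ⊤}
  B3:  IN={a:5; rest ⊤}  OUT=(all ⊤)
  B4:  IN=(all ⊤)  OUT={d:-4, f:-4; rest ⊤}
  B5:  IN={d:-4, f:-4; rest ⊤}  OUT={a:-8, d:-4, f:-4; rest ⊤}
  B6:  IN={a:-8, d:-4, f:-4; rest ⊤}  OUT={a:1, d:2, f:-4; rest ⊤}
  B7:  IN={a:1, d:2, f:-4; rest ⊤}  OUT={a:1, d:0, f:-4; rest ⊤}
  B8:  IN={a:1, d:0, f:-4; rest ⊤}  OUT={a:1, d:0, e:0, f:-4; rest ⊤}
  B9:  IN={a:1, d:0, e:0, f:-4; rest ⊤}  OUT={a:5, b:16, d:0, e:-4, f:-4; rest ⊤}

Merge at B5: IN[B5] = OUT[B4] = {a: ⊤, b: ⊤, c: ⊤, d: -4, e: ⊤, f: -4}
Applying B5's transfer function to that IN value gives OUT[B5] (row B5 above).

Answer: {a: -8, b: ⊤, c: ⊤, d: -4, e: ⊤, f: -4}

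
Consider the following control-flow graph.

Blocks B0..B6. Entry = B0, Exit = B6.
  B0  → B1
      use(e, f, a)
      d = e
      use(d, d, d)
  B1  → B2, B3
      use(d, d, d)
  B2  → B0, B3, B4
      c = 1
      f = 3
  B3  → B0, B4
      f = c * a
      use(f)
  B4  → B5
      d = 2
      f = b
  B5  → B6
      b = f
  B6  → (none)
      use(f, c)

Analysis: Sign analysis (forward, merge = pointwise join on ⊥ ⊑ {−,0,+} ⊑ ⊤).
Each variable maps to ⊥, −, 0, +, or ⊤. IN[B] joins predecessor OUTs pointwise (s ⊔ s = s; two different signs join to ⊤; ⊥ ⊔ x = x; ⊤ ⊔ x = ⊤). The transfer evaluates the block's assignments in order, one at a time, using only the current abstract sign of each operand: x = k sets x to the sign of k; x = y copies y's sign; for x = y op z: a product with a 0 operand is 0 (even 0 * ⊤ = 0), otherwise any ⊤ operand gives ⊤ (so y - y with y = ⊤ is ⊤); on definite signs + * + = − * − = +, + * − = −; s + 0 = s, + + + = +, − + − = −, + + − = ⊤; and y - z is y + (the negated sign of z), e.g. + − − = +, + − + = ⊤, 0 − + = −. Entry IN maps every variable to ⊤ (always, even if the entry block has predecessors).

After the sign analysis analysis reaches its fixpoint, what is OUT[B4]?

Fixpoint table:
  B0: | IN=(all ⊤) | OUT=(all ⊤)
  B1: | IN=(all ⊤) | OUT=(all ⊤)
  B2: | IN=(all ⊤) | OUT={c:+, f:+; rest ⊤}
  B3: | IN=(all ⊤) | OUT=(all ⊤)
  B4: | IN=(all ⊤) | OUT={d:+; rest ⊤}
  B5: | IN={d:+; rest ⊤} | OUT={d:+; rest ⊤}
  B6: | IN={d:+; rest ⊤} | OUT={d:+; rest ⊤}

Merge at B4: IN[B4] = OUT[B2] ⊔ OUT[B3] = {a: ⊤, b: ⊤, c: ⊤, d: ⊤, e: ⊤, f: ⊤}
Applying B4's transfer function to that IN value gives OUT[B4] (row B4 above).

Answer: {a: ⊤, b: ⊤, c: ⊤, d: +, e: ⊤, f: ⊤}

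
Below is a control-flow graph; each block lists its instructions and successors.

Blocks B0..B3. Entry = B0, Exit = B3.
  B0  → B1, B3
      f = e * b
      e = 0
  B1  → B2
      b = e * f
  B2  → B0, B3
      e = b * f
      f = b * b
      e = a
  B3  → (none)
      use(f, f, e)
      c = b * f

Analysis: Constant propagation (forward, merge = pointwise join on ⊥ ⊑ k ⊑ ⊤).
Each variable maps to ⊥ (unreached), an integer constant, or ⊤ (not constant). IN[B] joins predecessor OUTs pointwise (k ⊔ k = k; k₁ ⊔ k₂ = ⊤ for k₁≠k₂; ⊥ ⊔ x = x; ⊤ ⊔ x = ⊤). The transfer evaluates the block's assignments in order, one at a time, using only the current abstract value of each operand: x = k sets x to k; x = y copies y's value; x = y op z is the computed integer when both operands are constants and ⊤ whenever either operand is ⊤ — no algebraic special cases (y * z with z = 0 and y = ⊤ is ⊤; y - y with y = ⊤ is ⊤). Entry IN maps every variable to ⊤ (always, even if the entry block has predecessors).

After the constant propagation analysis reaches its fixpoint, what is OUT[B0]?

Per-block solution:
  B0: | IN=(all ⊤) | OUT={e:0; rest ⊤}
  B1: | IN={e:0; rest ⊤} | OUT={e:0; rest ⊤}
  B2: | IN={e:0; rest ⊤} | OUT=(all ⊤)
  B3: | IN=(all ⊤) | OUT=(all ⊤)

Merge at B0 (entry node, so the boundary value (all ⊤) is joined with the incoming edge(s)): IN[B0] = (all ⊤) ⊔ OUT[B2] = {a: ⊤, b: ⊤, c: ⊤, d: ⊤, e: ⊤, f: ⊤}
Applying B0's transfer function to that IN value gives OUT[B0] (row B0 above).

Answer: {a: ⊤, b: ⊤, c: ⊤, d: ⊤, e: 0, f: ⊤}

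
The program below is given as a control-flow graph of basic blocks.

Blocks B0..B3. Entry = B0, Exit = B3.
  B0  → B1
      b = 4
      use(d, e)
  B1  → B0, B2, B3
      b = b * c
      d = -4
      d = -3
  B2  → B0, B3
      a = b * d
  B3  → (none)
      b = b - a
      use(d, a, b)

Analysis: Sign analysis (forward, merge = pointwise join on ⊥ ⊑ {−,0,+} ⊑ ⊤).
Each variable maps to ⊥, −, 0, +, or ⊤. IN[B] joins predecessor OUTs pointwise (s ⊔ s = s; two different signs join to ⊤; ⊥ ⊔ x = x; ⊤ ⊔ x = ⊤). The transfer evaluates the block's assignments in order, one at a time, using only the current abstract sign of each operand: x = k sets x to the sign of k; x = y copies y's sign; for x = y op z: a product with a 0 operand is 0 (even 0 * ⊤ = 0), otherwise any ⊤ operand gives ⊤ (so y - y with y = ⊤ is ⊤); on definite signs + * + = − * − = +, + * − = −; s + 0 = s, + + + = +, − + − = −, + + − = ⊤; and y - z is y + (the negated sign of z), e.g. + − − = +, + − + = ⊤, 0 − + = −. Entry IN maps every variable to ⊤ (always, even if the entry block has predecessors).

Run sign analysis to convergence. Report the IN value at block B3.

Converged values:
  B0:  IN=(all ⊤)  OUT={b:+; rest ⊤}
  B1:  IN={b:+; rest ⊤}  OUT={d:-; rest ⊤}
  B2:  IN={d:-; rest ⊤}  OUT={d:-; rest ⊤}
  B3:  IN={d:-; rest ⊤}  OUT={d:-; rest ⊤}

Merge at B3: IN[B3] = OUT[B1] ⊔ OUT[B2] = {a: ⊤, b: ⊤, c: ⊤, d: -, e: ⊤, f: ⊤}

Answer: {a: ⊤, b: ⊤, c: ⊤, d: -, e: ⊤, f: ⊤}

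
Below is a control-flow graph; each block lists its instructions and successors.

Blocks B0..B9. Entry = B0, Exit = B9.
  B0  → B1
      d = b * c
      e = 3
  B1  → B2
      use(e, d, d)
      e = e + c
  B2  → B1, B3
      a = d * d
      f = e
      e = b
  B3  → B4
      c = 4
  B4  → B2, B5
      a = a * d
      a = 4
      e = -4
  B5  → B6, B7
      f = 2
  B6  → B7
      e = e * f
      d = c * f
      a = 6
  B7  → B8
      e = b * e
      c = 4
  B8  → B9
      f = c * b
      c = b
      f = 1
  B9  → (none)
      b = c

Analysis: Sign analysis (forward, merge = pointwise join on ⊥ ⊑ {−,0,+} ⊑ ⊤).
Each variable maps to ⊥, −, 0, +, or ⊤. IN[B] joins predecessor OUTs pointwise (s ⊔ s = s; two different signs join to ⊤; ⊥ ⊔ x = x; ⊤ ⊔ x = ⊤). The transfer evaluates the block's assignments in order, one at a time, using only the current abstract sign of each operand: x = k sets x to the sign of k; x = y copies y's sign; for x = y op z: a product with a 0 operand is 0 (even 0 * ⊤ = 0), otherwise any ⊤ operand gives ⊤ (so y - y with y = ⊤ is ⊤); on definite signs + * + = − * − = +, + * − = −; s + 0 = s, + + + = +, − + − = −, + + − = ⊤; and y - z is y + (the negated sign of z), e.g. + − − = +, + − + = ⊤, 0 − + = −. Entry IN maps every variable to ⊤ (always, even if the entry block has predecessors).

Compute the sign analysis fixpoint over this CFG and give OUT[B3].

Fixpoint table:
  B0: | IN=(all ⊤) | OUT={e:+; rest ⊤}
  B1: | IN=(all ⊤) | OUT=(all ⊤)
  B2: | IN=(all ⊤) | OUT=(all ⊤)
  B3: | IN=(all ⊤) | OUT={c:+; rest ⊤}
  B4: | IN={c:+; rest ⊤} | OUT={a:+, c:+, e:-; rest ⊤}
  B5: | IN={a:+, c:+, e:-; rest ⊤} | OUT={a:+, c:+, e:-, f:+; rest ⊤}
  B6: | IN={a:+, c:+, e:-, f:+; rest ⊤} | OUT={a:+, c:+, d:+, e:-, f:+; rest ⊤}
  B7: | IN={a:+, c:+, e:-, f:+; rest ⊤} | OUT={a:+, c:+, f:+; rest ⊤}
  B8: | IN={a:+, c:+, f:+; rest ⊤} | OUT={a:+, f:+; rest ⊤}
  B9: | IN={a:+, f:+; rest ⊤} | OUT={a:+, f:+; rest ⊤}

Merge at B3: IN[B3] = OUT[B2] = {a: ⊤, b: ⊤, c: ⊤, d: ⊤, e: ⊤, f: ⊤}
Applying B3's transfer function to that IN value gives OUT[B3] (row B3 above).

Answer: {a: ⊤, b: ⊤, c: +, d: ⊤, e: ⊤, f: ⊤}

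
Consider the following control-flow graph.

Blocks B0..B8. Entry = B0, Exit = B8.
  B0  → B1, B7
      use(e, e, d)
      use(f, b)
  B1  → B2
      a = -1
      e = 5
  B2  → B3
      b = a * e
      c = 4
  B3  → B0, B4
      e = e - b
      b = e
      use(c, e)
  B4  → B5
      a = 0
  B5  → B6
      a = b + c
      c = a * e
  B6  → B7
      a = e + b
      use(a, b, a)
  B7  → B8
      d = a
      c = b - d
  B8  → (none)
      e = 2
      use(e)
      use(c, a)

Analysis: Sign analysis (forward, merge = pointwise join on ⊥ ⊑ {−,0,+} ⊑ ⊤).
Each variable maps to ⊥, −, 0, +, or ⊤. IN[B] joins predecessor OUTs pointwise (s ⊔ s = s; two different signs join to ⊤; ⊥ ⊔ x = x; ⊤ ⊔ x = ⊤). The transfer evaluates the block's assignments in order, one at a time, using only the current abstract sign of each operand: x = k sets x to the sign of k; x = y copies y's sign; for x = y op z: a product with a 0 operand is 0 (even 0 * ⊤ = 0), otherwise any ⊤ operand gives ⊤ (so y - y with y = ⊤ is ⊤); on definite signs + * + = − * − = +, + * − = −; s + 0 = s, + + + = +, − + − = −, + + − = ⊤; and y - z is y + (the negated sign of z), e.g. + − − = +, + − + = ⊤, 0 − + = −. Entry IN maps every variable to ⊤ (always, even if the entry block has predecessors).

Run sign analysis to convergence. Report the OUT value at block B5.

Answer: {a: +, b: +, c: +, d: ⊤, e: +, f: ⊤}

Working:
Fixpoint table:
  B0:  IN=(all ⊤)  OUT=(all ⊤)
  B1:  IN=(all ⊤)  OUT={a:-, e:+; rest ⊤}
  B2:  IN={a:-, e:+; rest ⊤}  OUT={a:-, b:-, c:+, e:+; rest ⊤}
  B3:  IN={a:-, b:-, c:+, e:+; rest ⊤}  OUT={a:-, b:+, c:+, e:+; rest ⊤}
  B4:  IN={a:-, b:+, c:+, e:+; rest ⊤}  OUT={a:0, b:+, c:+, e:+; rest ⊤}
  B5:  IN={a:0, b:+, c:+, e:+; rest ⊤}  OUT={a:+, b:+, c:+, e:+; rest ⊤}
  B6:  IN={a:+, b:+, c:+, e:+; rest ⊤}  OUT={a:+, b:+, c:+, e:+; rest ⊤}
  B7:  IN=(all ⊤)  OUT=(all ⊤)
  B8:  IN=(all ⊤)  OUT={e:+; rest ⊤}

Merge at B5: IN[B5] = OUT[B4] = {a: 0, b: +, c: +, d: ⊤, e: +, f: ⊤}
Applying B5's transfer function to that IN value gives OUT[B5] (row B5 above).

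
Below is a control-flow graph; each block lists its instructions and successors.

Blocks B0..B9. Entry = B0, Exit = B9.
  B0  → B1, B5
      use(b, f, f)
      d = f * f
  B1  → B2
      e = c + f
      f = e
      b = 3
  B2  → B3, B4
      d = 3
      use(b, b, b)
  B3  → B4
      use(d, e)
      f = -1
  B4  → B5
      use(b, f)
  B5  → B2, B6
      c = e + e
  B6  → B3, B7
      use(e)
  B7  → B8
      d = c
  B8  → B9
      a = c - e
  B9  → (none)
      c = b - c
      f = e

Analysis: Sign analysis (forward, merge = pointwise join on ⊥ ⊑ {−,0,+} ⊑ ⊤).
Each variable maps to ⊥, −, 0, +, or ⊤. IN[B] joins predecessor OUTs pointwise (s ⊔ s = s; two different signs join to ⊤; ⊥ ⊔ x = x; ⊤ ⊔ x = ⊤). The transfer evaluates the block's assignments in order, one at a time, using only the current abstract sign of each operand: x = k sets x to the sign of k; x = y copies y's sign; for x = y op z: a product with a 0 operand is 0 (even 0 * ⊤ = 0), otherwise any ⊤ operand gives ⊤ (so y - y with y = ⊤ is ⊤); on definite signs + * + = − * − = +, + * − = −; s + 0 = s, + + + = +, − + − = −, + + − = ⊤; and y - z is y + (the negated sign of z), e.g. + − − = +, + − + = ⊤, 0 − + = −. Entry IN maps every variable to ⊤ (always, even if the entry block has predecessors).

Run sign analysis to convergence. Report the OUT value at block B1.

Answer: {a: ⊤, b: +, c: ⊤, d: ⊤, e: ⊤, f: ⊤}

Working:
Per-block solution:
  B0:  IN=(all ⊤)  OUT=(all ⊤)
  B1:  IN=(all ⊤)  OUT={b:+; rest ⊤}
  B2:  IN=(all ⊤)  OUT={d:+; rest ⊤}
  B3:  IN=(all ⊤)  OUT={f:-; rest ⊤}
  B4:  IN=(all ⊤)  OUT=(all ⊤)
  B5:  IN=(all ⊤)  OUT=(all ⊤)
  B6:  IN=(all ⊤)  OUT=(all ⊤)
  B7:  IN=(all ⊤)  OUT=(all ⊤)
  B8:  IN=(all ⊤)  OUT=(all ⊤)
  B9:  IN=(all ⊤)  OUT=(all ⊤)

Merge at B1: IN[B1] = OUT[B0] = {a: ⊤, b: ⊤, c: ⊤, d: ⊤, e: ⊤, f: ⊤}
Applying B1's transfer function to that IN value gives OUT[B1] (row B1 above).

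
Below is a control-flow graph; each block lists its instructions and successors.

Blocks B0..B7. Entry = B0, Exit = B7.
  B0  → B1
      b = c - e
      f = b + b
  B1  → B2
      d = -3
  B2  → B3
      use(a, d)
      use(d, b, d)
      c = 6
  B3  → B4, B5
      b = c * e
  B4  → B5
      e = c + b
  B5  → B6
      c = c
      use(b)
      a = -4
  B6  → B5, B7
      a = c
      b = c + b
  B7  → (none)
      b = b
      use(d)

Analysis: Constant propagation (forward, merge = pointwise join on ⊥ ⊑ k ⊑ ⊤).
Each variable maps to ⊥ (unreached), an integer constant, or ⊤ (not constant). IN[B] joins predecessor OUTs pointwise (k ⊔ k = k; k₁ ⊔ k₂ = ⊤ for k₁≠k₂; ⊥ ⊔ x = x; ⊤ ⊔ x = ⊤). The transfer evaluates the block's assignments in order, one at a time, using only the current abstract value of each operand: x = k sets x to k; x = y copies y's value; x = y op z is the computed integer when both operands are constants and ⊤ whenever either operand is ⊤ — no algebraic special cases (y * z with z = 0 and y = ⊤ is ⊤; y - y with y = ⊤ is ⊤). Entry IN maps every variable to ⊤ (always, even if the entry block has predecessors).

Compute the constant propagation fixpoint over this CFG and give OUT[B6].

Answer: {a: 6, b: ⊤, c: 6, d: -3, e: ⊤, f: ⊤}

Derivation:
Converged values:
  B0:   IN=(all ⊤)   OUT=(all ⊤)
  B1:   IN=(all ⊤)   OUT={d:-3; rest ⊤}
  B2:   IN={d:-3; rest ⊤}   OUT={c:6, d:-3; rest ⊤}
  B3:   IN={c:6, d:-3; rest ⊤}   OUT={c:6, d:-3; rest ⊤}
  B4:   IN={c:6, d:-3; rest ⊤}   OUT={c:6, d:-3; rest ⊤}
  B5:   IN={c:6, d:-3; rest ⊤}   OUT={a:-4, c:6, d:-3; rest ⊤}
  B6:   IN={a:-4, c:6, d:-3; rest ⊤}   OUT={a:6, c:6, d:-3; rest ⊤}
  B7:   IN={a:6, c:6, d:-3; rest ⊤}   OUT={a:6, c:6, d:-3; rest ⊤}

Merge at B6: IN[B6] = OUT[B5] = {a: -4, b: ⊤, c: 6, d: -3, e: ⊤, f: ⊤}
Applying B6's transfer function to that IN value gives OUT[B6] (row B6 above).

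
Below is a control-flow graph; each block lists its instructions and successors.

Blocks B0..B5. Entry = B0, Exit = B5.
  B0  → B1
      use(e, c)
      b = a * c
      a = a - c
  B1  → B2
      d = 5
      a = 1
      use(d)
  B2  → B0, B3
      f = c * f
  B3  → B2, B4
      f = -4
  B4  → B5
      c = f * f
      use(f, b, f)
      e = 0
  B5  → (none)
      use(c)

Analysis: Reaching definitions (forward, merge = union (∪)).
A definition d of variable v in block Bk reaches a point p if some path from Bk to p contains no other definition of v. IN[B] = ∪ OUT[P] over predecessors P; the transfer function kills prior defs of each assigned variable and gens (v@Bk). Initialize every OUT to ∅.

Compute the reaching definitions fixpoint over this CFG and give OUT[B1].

Per-block solution:
  B0:  IN={a@B1, b@B0, d@B1, f@B2}  OUT={a@B0, b@B0, d@B1, f@B2}
  B1:  IN={a@B0, b@B0, d@B1, f@B2}  OUT={a@B1, b@B0, d@B1, f@B2}
  B2:  IN={a@B1, b@B0, d@B1, f@B2, f@B3}  OUT={a@B1, b@B0, d@B1, f@B2}
  B3:  IN={a@B1, b@B0, d@B1, f@B2}  OUT={a@B1, b@B0, d@B1, f@B3}
  B4:  IN={a@B1, b@B0, d@B1, f@B3}  OUT={a@B1, b@B0, c@B4, d@B1, e@B4, f@B3}
  B5:  IN={a@B1, b@B0, c@B4, d@B1, e@B4, f@B3}  OUT={a@B1, b@B0, c@B4, d@B1, e@B4, f@B3}

Merge at B1: IN[B1] = OUT[B0] = {a@B0, b@B0, d@B1, f@B2}
Applying B1's transfer function to that IN value gives OUT[B1] (row B1 above).

Answer: {a@B1, b@B0, d@B1, f@B2}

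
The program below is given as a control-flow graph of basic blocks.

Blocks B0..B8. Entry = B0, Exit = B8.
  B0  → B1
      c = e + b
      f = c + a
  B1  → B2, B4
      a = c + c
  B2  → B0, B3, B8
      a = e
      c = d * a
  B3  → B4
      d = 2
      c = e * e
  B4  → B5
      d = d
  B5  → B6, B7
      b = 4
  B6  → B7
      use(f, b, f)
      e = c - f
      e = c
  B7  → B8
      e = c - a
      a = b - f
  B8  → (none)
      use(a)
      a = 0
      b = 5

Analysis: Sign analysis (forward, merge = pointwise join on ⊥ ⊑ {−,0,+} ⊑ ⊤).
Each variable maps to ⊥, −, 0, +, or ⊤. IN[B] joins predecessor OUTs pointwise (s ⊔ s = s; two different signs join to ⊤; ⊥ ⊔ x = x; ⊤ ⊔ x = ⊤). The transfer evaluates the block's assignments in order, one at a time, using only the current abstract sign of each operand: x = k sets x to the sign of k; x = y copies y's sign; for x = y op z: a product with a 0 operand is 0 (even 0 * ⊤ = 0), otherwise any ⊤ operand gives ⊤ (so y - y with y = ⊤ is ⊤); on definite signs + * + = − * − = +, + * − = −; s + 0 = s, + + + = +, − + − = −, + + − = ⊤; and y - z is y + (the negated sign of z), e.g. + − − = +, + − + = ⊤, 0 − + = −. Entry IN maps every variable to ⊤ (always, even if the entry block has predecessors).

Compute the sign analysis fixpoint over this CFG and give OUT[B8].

Per-block solution:
  B0: | IN=(all ⊤) | OUT=(all ⊤)
  B1: | IN=(all ⊤) | OUT=(all ⊤)
  B2: | IN=(all ⊤) | OUT=(all ⊤)
  B3: | IN=(all ⊤) | OUT={d:+; rest ⊤}
  B4: | IN=(all ⊤) | OUT=(all ⊤)
  B5: | IN=(all ⊤) | OUT={b:+; rest ⊤}
  B6: | IN={b:+; rest ⊤} | OUT={b:+; rest ⊤}
  B7: | IN={b:+; rest ⊤} | OUT={b:+; rest ⊤}
  B8: | IN=(all ⊤) | OUT={a:0, b:+; rest ⊤}

Merge at B8: IN[B8] = OUT[B2] ⊔ OUT[B7] = {a: ⊤, b: ⊤, c: ⊤, d: ⊤, e: ⊤, f: ⊤}
Applying B8's transfer function to that IN value gives OUT[B8] (row B8 above).

Answer: {a: 0, b: +, c: ⊤, d: ⊤, e: ⊤, f: ⊤}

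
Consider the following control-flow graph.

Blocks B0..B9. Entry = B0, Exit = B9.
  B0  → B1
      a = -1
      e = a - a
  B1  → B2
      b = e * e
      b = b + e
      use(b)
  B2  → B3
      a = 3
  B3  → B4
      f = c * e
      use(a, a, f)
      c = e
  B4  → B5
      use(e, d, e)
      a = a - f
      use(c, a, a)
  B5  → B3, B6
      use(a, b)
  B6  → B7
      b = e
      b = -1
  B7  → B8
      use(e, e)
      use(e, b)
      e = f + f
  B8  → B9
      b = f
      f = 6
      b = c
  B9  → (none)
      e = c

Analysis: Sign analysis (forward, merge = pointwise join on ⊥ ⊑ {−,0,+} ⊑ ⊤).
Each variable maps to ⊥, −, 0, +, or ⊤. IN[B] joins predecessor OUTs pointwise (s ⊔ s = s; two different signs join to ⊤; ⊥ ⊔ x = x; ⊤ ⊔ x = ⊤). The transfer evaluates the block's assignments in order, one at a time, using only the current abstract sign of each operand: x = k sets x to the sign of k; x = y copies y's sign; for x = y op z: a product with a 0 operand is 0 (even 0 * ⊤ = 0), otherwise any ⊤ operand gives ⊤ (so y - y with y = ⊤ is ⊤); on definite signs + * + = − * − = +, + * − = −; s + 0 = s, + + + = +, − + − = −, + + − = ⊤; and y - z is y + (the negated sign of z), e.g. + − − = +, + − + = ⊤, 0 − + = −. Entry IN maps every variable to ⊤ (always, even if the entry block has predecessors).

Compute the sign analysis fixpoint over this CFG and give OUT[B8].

Per-block solution:
  B0:   IN=(all ⊤)   OUT={a:-; rest ⊤}
  B1:   IN={a:-; rest ⊤}   OUT={a:-; rest ⊤}
  B2:   IN={a:-; rest ⊤}   OUT={a:+; rest ⊤}
  B3:   IN=(all ⊤)   OUT=(all ⊤)
  B4:   IN=(all ⊤)   OUT=(all ⊤)
  B5:   IN=(all ⊤)   OUT=(all ⊤)
  B6:   IN=(all ⊤)   OUT={b:-; rest ⊤}
  B7:   IN={b:-; rest ⊤}   OUT={b:-; rest ⊤}
  B8:   IN={b:-; rest ⊤}   OUT={f:+; rest ⊤}
  B9:   IN={f:+; rest ⊤}   OUT={f:+; rest ⊤}

Merge at B8: IN[B8] = OUT[B7] = {a: ⊤, b: -, c: ⊤, d: ⊤, e: ⊤, f: ⊤}
Applying B8's transfer function to that IN value gives OUT[B8] (row B8 above).

Answer: {a: ⊤, b: ⊤, c: ⊤, d: ⊤, e: ⊤, f: +}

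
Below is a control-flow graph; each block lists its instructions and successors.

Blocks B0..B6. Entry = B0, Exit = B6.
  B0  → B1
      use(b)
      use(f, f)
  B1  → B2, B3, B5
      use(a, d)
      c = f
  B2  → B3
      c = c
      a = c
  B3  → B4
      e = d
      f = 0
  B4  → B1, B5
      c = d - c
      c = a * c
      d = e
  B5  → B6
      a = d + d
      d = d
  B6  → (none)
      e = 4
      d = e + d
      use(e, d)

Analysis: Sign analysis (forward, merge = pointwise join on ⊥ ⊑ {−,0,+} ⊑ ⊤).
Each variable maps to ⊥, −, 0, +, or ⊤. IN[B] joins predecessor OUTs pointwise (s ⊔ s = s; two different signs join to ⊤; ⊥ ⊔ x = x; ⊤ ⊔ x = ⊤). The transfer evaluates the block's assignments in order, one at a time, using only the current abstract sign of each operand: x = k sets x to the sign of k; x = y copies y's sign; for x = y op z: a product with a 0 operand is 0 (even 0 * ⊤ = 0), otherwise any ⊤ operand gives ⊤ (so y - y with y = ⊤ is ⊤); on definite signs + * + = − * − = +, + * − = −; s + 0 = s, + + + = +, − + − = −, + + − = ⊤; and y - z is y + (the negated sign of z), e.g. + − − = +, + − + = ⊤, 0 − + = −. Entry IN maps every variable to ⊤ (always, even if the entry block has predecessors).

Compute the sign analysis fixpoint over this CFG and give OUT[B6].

Per-block solution:
  B0: | IN=(all ⊤) | OUT=(all ⊤)
  B1: | IN=(all ⊤) | OUT=(all ⊤)
  B2: | IN=(all ⊤) | OUT=(all ⊤)
  B3: | IN=(all ⊤) | OUT={f:0; rest ⊤}
  B4: | IN={f:0; rest ⊤} | OUT={f:0; rest ⊤}
  B5: | IN=(all ⊤) | OUT=(all ⊤)
  B6: | IN=(all ⊤) | OUT={e:+; rest ⊤}

Merge at B6: IN[B6] = OUT[B5] = {a: ⊤, b: ⊤, c: ⊤, d: ⊤, e: ⊤, f: ⊤}
Applying B6's transfer function to that IN value gives OUT[B6] (row B6 above).

Answer: {a: ⊤, b: ⊤, c: ⊤, d: ⊤, e: +, f: ⊤}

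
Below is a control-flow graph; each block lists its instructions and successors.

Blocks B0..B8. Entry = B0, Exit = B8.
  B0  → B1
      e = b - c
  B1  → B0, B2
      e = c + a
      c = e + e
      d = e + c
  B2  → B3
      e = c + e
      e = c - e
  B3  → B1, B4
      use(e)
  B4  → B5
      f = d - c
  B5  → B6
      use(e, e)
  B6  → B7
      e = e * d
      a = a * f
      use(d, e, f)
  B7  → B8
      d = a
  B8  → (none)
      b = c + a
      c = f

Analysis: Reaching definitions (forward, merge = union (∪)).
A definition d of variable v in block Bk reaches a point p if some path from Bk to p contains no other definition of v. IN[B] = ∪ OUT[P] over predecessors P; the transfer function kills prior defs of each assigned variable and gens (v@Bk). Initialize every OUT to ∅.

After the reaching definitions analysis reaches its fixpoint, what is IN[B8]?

Answer: {a@B6, c@B1, d@B7, e@B6, f@B4}

Derivation:
Per-block solution:
  B0:   IN={c@B1, d@B1, e@B1}   OUT={c@B1, d@B1, e@B0}
  B1:   IN={c@B1, d@B1, e@B0, e@B2}   OUT={c@B1, d@B1, e@B1}
  B2:   IN={c@B1, d@B1, e@B1}   OUT={c@B1, d@B1, e@B2}
  B3:   IN={c@B1, d@B1, e@B2}   OUT={c@B1, d@B1, e@B2}
  B4:   IN={c@B1, d@B1, e@B2}   OUT={c@B1, d@B1, e@B2, f@B4}
  B5:   IN={c@B1, d@B1, e@B2, f@B4}   OUT={c@B1, d@B1, e@B2, f@B4}
  B6:   IN={c@B1, d@B1, e@B2, f@B4}   OUT={a@B6, c@B1, d@B1, e@B6, f@B4}
  B7:   IN={a@B6, c@B1, d@B1, e@B6, f@B4}   OUT={a@B6, c@B1, d@B7, e@B6, f@B4}
  B8:   IN={a@B6, c@B1, d@B7, e@B6, f@B4}   OUT={a@B6, b@B8, c@B8, d@B7, e@B6, f@B4}

Merge at B8: IN[B8] = OUT[B7] = {a@B6, c@B1, d@B7, e@B6, f@B4}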